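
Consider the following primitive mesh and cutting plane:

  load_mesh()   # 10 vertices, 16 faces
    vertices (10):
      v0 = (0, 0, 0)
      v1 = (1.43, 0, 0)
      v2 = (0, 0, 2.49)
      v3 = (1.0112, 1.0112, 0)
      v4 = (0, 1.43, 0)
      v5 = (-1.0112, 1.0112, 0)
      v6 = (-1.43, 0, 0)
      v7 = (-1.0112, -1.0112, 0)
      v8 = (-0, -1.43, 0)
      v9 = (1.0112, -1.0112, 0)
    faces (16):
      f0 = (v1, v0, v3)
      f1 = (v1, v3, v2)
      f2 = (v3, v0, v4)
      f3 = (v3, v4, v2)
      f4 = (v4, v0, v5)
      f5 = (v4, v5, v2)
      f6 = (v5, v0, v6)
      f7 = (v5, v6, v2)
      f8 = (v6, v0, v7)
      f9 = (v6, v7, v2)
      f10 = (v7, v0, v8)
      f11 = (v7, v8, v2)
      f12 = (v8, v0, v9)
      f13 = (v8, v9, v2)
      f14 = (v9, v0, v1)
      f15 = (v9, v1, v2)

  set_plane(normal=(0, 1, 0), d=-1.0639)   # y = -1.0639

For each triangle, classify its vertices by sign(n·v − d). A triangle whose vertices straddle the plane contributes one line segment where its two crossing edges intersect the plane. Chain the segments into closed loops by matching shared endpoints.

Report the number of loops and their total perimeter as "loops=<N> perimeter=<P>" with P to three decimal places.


loops=1 perimeter=3.948

Straddling triangles (4 of 16):
  (v7,v0,v8) [++-] → (0, -1.0639, 0)–(-0.883955, -1.0639, 0)  len=0.8840
  (v7,v8,v2) [+-+] → (-0.883955, -1.0639, 0)–(0, -1.0639, 0.637475)  len=1.0898
  (v8,v0,v9) [-++] → (0, -1.0639, 0)–(0.883955, -1.0639, 0)  len=0.8840
  (v8,v9,v2) [-++] → (0.883955, -1.0639, 0)–(0, -1.0639, 0.637475)  len=1.0898

Chained into 1 loop(s):
  loop 1: 4 segments, perimeter = 3.9476
Total perimeter = 3.948


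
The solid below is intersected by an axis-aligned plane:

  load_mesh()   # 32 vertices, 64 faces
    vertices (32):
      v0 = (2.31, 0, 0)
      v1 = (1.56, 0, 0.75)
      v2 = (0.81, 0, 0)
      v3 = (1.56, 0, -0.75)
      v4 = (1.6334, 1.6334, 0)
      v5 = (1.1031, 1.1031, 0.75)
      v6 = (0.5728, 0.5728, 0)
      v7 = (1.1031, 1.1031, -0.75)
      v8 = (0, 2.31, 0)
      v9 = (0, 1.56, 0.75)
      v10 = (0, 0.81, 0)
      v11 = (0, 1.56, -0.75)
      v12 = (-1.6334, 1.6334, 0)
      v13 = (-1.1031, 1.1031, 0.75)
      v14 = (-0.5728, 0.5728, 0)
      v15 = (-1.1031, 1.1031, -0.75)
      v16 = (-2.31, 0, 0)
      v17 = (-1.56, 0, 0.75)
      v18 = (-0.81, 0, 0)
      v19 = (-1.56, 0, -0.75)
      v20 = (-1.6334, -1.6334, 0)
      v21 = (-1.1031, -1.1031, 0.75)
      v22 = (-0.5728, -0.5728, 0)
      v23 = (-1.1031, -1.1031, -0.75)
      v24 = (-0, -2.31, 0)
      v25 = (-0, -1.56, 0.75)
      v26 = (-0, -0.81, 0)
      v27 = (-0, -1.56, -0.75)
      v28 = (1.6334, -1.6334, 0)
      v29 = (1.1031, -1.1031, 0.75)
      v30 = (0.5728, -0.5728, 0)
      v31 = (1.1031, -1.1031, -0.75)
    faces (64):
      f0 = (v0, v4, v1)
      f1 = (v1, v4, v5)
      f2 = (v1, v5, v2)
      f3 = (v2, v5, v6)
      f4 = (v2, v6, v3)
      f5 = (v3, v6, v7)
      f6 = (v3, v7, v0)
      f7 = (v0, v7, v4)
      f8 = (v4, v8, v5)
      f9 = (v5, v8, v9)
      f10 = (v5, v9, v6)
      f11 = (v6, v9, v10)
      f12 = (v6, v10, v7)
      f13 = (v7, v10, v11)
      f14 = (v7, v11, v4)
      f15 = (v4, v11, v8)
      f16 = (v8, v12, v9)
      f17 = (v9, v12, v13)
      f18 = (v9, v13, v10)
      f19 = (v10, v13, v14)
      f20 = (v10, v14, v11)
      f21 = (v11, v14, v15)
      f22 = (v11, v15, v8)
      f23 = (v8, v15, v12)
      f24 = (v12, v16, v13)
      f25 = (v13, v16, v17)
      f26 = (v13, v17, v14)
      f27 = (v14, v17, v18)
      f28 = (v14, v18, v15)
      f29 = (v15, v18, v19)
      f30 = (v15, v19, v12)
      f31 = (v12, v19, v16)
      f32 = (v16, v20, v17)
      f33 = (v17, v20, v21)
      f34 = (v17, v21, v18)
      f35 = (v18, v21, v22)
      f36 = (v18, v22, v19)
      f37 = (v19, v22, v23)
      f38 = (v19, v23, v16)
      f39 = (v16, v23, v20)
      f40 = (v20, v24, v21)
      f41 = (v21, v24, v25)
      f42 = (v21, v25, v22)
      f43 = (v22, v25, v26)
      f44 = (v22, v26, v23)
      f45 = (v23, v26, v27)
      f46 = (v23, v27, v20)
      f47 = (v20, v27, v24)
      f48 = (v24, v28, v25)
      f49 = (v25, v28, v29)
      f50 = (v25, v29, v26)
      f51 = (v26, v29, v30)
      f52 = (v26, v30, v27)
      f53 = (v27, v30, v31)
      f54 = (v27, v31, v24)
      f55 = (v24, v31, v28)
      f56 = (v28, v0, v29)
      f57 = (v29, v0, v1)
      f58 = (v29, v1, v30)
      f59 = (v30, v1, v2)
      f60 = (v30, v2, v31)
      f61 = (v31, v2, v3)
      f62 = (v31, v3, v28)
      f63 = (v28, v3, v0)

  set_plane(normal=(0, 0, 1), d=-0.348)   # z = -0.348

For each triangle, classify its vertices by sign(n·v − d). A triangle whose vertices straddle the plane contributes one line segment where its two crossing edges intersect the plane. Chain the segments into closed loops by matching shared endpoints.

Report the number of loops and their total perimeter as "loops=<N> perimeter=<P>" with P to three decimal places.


loops=2 perimeter=19.104

Straddling triangles (32 of 64):
  (v2,v6,v3) [++-] → (1.03086, 0.307021, -0.348)–(1.158, 0, -0.348)  len=0.3323
  (v3,v6,v7) [-+-] → (1.03086, 0.307021, -0.348)–(0.818859, 0.818859, -0.348)  len=0.5540
  (v3,v7,v0) [--+] → (1.75, 0.511838, -0.348)–(1.962, 0, -0.348)  len=0.5540
  (v0,v7,v4) [+-+] → (1.75, 0.511838, -0.348)–(1.38734, 1.38734, -0.348)  len=0.9476
  (v6,v10,v7) [++-] → (0.511838, 0.945998, -0.348)–(0.818859, 0.818859, -0.348)  len=0.3323
  (v7,v10,v11) [-+-] → (0.511838, 0.945998, -0.348)–(0, 1.158, -0.348)  len=0.5540
  (v7,v11,v4) [--+] → (0.875502, 1.59934, -0.348)–(1.38734, 1.38734, -0.348)  len=0.5540
  (v4,v11,v8) [+-+] → (0.875502, 1.59934, -0.348)–(0, 1.962, -0.348)  len=0.9476
  (v10,v14,v11) [++-] → (-0.307021, 1.03086, -0.348)–(0, 1.158, -0.348)  len=0.3323
  (v11,v14,v15) [-+-] → (-0.307021, 1.03086, -0.348)–(-0.818859, 0.818859, -0.348)  len=0.5540
  (v11,v15,v8) [--+] → (-0.511838, 1.75, -0.348)–(0, 1.962, -0.348)  len=0.5540
  (v8,v15,v12) [+-+] → (-0.511838, 1.75, -0.348)–(-1.38734, 1.38734, -0.348)  len=0.9476
  (v14,v18,v15) [++-] → (-0.945998, 0.511838, -0.348)–(-0.818859, 0.818859, -0.348)  len=0.3323
  (v15,v18,v19) [-+-] → (-0.945998, 0.511838, -0.348)–(-1.158, 0, -0.348)  len=0.5540
  (v15,v19,v12) [--+] → (-1.59934, 0.875502, -0.348)–(-1.38734, 1.38734, -0.348)  len=0.5540
  (v12,v19,v16) [+-+] → (-1.59934, 0.875502, -0.348)–(-1.962, 0, -0.348)  len=0.9476
  (v18,v22,v19) [++-] → (-1.03086, -0.307021, -0.348)–(-1.158, 0, -0.348)  len=0.3323
  (v19,v22,v23) [-+-] → (-1.03086, -0.307021, -0.348)–(-0.818859, -0.818859, -0.348)  len=0.5540
  (v19,v23,v16) [--+] → (-1.75, -0.511838, -0.348)–(-1.962, 0, -0.348)  len=0.5540
  (v16,v23,v20) [+-+] → (-1.75, -0.511838, -0.348)–(-1.38734, -1.38734, -0.348)  len=0.9476
  (v22,v26,v23) [++-] → (-0.511838, -0.945998, -0.348)–(-0.818859, -0.818859, -0.348)  len=0.3323
  (v23,v26,v27) [-+-] → (-0.511838, -0.945998, -0.348)–(0, -1.158, -0.348)  len=0.5540
  (v23,v27,v20) [--+] → (-0.875502, -1.59934, -0.348)–(-1.38734, -1.38734, -0.348)  len=0.5540
  (v20,v27,v24) [+-+] → (-0.875502, -1.59934, -0.348)–(0, -1.962, -0.348)  len=0.9476
  (v26,v30,v27) [++-] → (0.307021, -1.03086, -0.348)–(0, -1.158, -0.348)  len=0.3323
  (v27,v30,v31) [-+-] → (0.307021, -1.03086, -0.348)–(0.818859, -0.818859, -0.348)  len=0.5540
  (v27,v31,v24) [--+] → (0.511838, -1.75, -0.348)–(0, -1.962, -0.348)  len=0.5540
  (v24,v31,v28) [+-+] → (0.511838, -1.75, -0.348)–(1.38734, -1.38734, -0.348)  len=0.9476
  (v30,v2,v31) [++-] → (0.945998, -0.511838, -0.348)–(0.818859, -0.818859, -0.348)  len=0.3323
  (v31,v2,v3) [-+-] → (0.945998, -0.511838, -0.348)–(1.158, 0, -0.348)  len=0.5540
  (v31,v3,v28) [--+] → (1.59934, -0.875502, -0.348)–(1.38734, -1.38734, -0.348)  len=0.5540
  (v28,v3,v0) [+-+] → (1.59934, -0.875502, -0.348)–(1.962, 0, -0.348)  len=0.9476

Chained into 2 loop(s):
  loop 1: 16 segments, perimeter = 7.0905
  loop 2: 16 segments, perimeter = 12.0132
Total perimeter = 19.104


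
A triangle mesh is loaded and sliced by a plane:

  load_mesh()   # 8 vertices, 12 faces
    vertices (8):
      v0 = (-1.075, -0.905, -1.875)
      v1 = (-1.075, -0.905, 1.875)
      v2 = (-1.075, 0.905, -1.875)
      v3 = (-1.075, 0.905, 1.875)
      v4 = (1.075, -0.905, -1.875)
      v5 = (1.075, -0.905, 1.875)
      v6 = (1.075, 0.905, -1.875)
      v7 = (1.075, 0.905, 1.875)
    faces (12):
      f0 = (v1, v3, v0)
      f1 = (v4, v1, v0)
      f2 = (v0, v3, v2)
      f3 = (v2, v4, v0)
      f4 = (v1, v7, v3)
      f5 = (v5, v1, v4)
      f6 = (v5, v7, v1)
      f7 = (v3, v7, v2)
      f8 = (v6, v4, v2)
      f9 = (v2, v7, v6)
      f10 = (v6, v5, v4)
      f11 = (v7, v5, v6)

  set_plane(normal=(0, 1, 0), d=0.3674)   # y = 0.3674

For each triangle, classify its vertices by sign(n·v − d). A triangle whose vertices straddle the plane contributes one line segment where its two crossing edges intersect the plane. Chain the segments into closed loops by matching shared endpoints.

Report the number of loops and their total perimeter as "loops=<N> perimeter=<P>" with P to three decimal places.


loops=1 perimeter=11.800

Straddling triangles (8 of 12):
  (v1,v3,v0) [-+-] → (-1.075, 0.3674, 1.875)–(-1.075, 0.3674, 0.761188)  len=1.1138
  (v0,v3,v2) [-++] → (-1.075, 0.3674, 0.761188)–(-1.075, 0.3674, -1.875)  len=2.6362
  (v2,v4,v0) [+--] → (-0.436414, 0.3674, -1.875)–(-1.075, 0.3674, -1.875)  len=0.6386
  (v1,v7,v3) [-++] → (0.436414, 0.3674, 1.875)–(-1.075, 0.3674, 1.875)  len=1.5114
  (v5,v7,v1) [-+-] → (1.075, 0.3674, 1.875)–(0.436414, 0.3674, 1.875)  len=0.6386
  (v6,v4,v2) [+-+] → (1.075, 0.3674, -1.875)–(-0.436414, 0.3674, -1.875)  len=1.5114
  (v6,v5,v4) [+--] → (1.075, 0.3674, -0.761188)–(1.075, 0.3674, -1.875)  len=1.1138
  (v7,v5,v6) [+-+] → (1.075, 0.3674, 1.875)–(1.075, 0.3674, -0.761188)  len=2.6362

Chained into 1 loop(s):
  loop 1: 8 segments, perimeter = 11.8000
Total perimeter = 11.800


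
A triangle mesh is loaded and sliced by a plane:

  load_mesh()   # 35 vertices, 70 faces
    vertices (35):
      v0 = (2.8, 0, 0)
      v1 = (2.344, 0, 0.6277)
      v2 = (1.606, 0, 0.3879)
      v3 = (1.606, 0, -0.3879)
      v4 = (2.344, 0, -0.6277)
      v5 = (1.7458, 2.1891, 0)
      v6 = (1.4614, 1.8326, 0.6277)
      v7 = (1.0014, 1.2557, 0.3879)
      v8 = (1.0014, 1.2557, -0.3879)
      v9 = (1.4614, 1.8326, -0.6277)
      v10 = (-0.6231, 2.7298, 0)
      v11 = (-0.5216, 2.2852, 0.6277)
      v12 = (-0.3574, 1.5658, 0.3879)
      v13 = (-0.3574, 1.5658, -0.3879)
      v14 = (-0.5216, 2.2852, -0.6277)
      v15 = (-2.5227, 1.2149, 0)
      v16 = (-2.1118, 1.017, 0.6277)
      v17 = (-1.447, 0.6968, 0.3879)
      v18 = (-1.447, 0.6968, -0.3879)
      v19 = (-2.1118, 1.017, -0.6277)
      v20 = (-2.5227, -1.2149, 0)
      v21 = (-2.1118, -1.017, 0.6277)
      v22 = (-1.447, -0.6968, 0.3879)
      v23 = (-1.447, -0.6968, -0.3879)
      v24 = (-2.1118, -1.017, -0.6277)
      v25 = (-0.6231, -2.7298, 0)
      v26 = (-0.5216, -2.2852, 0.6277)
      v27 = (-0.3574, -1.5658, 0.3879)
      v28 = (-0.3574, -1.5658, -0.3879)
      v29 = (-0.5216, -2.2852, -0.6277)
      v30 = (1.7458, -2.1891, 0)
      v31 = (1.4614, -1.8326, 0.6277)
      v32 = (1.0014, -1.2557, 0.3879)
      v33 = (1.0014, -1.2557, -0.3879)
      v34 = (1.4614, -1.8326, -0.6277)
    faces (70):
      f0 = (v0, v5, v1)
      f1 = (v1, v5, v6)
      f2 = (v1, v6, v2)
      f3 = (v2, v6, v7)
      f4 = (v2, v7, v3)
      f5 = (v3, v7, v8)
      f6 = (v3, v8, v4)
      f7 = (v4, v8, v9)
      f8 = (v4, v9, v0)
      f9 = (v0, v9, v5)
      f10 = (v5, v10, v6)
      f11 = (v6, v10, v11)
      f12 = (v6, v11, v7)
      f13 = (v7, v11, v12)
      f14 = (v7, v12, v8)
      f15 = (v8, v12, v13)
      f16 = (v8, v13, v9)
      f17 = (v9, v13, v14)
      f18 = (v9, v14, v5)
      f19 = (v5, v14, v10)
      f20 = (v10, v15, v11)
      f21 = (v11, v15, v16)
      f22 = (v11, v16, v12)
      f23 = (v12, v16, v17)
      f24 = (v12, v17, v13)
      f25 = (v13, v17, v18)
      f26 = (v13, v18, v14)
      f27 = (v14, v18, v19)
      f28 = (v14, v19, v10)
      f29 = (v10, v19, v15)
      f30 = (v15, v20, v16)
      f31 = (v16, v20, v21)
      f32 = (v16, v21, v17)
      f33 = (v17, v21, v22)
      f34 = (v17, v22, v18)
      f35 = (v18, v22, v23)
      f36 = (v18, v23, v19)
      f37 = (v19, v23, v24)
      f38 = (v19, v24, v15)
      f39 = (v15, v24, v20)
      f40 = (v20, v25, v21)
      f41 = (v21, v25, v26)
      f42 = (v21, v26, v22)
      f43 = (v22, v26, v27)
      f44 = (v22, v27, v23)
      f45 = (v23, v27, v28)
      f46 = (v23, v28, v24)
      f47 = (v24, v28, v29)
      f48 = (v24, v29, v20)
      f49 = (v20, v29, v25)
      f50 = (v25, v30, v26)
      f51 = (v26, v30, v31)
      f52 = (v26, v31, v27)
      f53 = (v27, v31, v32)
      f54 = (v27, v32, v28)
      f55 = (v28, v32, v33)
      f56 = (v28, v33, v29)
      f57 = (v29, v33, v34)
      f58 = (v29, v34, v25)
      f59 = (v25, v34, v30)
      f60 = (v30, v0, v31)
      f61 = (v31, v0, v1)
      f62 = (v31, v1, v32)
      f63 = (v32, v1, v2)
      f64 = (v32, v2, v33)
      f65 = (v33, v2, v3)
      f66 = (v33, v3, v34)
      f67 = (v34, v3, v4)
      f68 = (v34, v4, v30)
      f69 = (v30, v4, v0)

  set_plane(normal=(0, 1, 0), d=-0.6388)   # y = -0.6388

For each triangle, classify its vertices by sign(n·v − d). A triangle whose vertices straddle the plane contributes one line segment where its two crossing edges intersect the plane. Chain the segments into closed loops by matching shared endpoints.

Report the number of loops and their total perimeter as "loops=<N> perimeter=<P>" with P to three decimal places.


loops=2 perimeter=7.569

Straddling triangles (20 of 70):
  (v15,v20,v16) [+-+] → (-2.5227, -0.6388, 0)–(-2.41664, -0.6388, 0.162022)  len=0.1937
  (v16,v20,v21) [+--] → (-2.41664, -0.6388, 0.162022)–(-2.1118, -0.6388, 0.6277)  len=0.5566
  (v16,v21,v17) [+-+] → (-2.1118, -0.6388, 0.6277)–(-1.96509, -0.6388, 0.574781)  len=0.1560
  (v17,v21,v22) [+--] → (-1.96509, -0.6388, 0.574781)–(-1.447, -0.6388, 0.3879)  len=0.5508
  (v17,v22,v18) [+-+] → (-1.447, -0.6388, 0.3879)–(-1.447, -0.6388, 0.355612)  len=0.0323
  (v18,v22,v23) [+--] → (-1.447, -0.6388, 0.355612)–(-1.447, -0.6388, -0.3879)  len=0.7435
  (v18,v23,v19) [+-+] → (-1.447, -0.6388, -0.3879)–(-1.4695, -0.6388, -0.396016)  len=0.0239
  (v19,v23,v24) [+--] → (-1.4695, -0.6388, -0.396016)–(-2.1118, -0.6388, -0.6277)  len=0.6828
  (v19,v24,v15) [+-+] → (-2.1118, -0.6388, -0.6277)–(-2.18143, -0.6388, -0.521335)  len=0.1271
  (v15,v24,v20) [+--] → (-2.18143, -0.6388, -0.521335)–(-2.5227, -0.6388, 0)  len=0.6231
  (v30,v0,v31) [-+-] → (2.49237, -0.6388, 0)–(2.3334, -0.6388, 0.218801)  len=0.2705
  (v31,v0,v1) [-++] → (2.3334, -0.6388, 0.218801)–(2.03635, -0.6388, 0.6277)  len=0.5054
  (v31,v1,v32) [-+-] → (2.03635, -0.6388, 0.6277)–(1.66099, -0.6388, 0.505709)  len=0.3947
  (v32,v1,v2) [-++] → (1.66099, -0.6388, 0.505709)–(1.29843, -0.6388, 0.3879)  len=0.3812
  (v32,v2,v33) [-+-] → (1.29843, -0.6388, 0.3879)–(1.29843, -0.6388, -0.00676516)  len=0.3947
  (v33,v2,v3) [-++] → (1.29843, -0.6388, -0.00676516)–(1.29843, -0.6388, -0.3879)  len=0.3811
  (v33,v3,v34) [-+-] → (1.29843, -0.6388, -0.3879)–(1.5556, -0.6388, -0.471488)  len=0.2704
  (v34,v3,v4) [-++] → (1.5556, -0.6388, -0.471488)–(2.03635, -0.6388, -0.6277)  len=0.5055
  (v34,v4,v30) [-+-] → (2.03635, -0.6388, -0.6277)–(2.16944, -0.6388, -0.444531)  len=0.2264
  (v30,v4,v0) [-++] → (2.16944, -0.6388, -0.444531)–(2.49237, -0.6388, 0)  len=0.5494

Chained into 2 loop(s):
  loop 1: 10 segments, perimeter = 3.6897
  loop 2: 10 segments, perimeter = 3.8793
Total perimeter = 7.569


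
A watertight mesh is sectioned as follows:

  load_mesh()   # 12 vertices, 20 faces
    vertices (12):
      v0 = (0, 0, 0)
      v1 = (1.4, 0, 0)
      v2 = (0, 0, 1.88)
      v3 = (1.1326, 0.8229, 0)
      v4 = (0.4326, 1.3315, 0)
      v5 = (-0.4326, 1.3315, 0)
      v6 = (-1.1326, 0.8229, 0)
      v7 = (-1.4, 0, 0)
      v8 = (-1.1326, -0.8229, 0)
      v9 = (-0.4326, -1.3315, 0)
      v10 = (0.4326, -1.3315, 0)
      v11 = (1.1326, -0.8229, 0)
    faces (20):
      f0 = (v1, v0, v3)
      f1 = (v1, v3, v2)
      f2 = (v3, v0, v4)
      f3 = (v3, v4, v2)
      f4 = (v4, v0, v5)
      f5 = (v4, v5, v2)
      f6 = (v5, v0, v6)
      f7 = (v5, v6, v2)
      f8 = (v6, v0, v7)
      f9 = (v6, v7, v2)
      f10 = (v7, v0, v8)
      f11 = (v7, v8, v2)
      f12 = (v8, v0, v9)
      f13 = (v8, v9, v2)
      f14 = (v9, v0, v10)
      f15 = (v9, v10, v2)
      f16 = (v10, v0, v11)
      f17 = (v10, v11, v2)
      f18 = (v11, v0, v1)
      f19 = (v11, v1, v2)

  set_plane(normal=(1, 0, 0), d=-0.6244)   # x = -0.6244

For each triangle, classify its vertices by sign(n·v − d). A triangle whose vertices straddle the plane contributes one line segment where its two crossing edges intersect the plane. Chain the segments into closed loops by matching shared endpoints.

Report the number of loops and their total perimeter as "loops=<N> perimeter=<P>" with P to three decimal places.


loops=1 perimeter=5.617

Straddling triangles (8 of 20):
  (v5,v0,v6) [++-] → (-0.6244, 0.453663, 0)–(-0.6244, 1.19214, 0)  len=0.7385
  (v5,v6,v2) [+-+] → (-0.6244, 1.19214, 0)–(-0.6244, 0.453663, 0.84356)  len=1.1211
  (v6,v0,v7) [-+-] → (-0.6244, 0.453663, 0)–(-0.6244, 0, 0)  len=0.4537
  (v6,v7,v2) [--+] → (-0.6244, 0, 1.04152)–(-0.6244, 0.453663, 0.84356)  len=0.4950
  (v7,v0,v8) [-+-] → (-0.6244, 0, 0)–(-0.6244, -0.453663, 0)  len=0.4537
  (v7,v8,v2) [--+] → (-0.6244, -0.453663, 0.84356)–(-0.6244, 0, 1.04152)  len=0.4950
  (v8,v0,v9) [-++] → (-0.6244, -0.453663, 0)–(-0.6244, -1.19214, 0)  len=0.7385
  (v8,v9,v2) [-++] → (-0.6244, -1.19214, 0)–(-0.6244, -0.453663, 0.84356)  len=1.1211

Chained into 1 loop(s):
  loop 1: 8 segments, perimeter = 5.6165
Total perimeter = 5.617


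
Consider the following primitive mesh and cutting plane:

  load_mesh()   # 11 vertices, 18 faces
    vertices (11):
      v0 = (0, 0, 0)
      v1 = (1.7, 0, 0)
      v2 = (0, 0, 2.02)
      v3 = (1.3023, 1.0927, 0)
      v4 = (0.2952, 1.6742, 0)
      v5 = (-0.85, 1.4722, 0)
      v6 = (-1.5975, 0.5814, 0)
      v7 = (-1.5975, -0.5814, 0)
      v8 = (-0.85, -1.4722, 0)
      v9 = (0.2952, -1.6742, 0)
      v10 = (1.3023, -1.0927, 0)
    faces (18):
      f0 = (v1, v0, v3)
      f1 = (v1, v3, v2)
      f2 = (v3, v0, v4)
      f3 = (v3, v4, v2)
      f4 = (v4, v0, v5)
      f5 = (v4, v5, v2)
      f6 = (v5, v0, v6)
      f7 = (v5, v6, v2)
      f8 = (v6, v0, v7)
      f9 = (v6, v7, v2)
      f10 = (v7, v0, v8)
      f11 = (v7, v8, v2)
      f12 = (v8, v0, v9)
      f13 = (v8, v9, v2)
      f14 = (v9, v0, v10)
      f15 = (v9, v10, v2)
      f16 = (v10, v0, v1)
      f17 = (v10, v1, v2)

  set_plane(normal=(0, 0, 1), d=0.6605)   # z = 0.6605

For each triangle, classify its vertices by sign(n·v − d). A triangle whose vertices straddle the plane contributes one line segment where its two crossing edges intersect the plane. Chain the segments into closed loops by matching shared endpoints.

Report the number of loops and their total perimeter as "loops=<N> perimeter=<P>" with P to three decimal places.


Straddling triangles (9 of 18):
  (v1,v3,v2) [--+] → (0.876474, 0.735409, 0.6605)–(1.14413, 0, 0.6605)  len=0.7826
  (v3,v4,v2) [--+] → (0.198675, 1.12677, 0.6605)–(0.876474, 0.735409, 0.6605)  len=0.7827
  (v4,v5,v2) [--+] → (-0.572067, 0.99082, 0.6605)–(0.198675, 1.12677, 0.6605)  len=0.7826
  (v5,v6,v2) [--+] → (-1.07515, 0.391294, 0.6605)–(-0.572067, 0.99082, 0.6605)  len=0.7826
  (v6,v7,v2) [--+] → (-1.07515, -0.391294, 0.6605)–(-1.07515, 0.391294, 0.6605)  len=0.7826
  (v7,v8,v2) [--+] → (-0.572067, -0.99082, 0.6605)–(-1.07515, -0.391294, 0.6605)  len=0.7826
  (v8,v9,v2) [--+] → (0.198675, -1.12677, 0.6605)–(-0.572067, -0.99082, 0.6605)  len=0.7826
  (v9,v10,v2) [--+] → (0.876474, -0.735409, 0.6605)–(0.198675, -1.12677, 0.6605)  len=0.7827
  (v10,v1,v2) [--+] → (1.14413, 0, 0.6605)–(0.876474, -0.735409, 0.6605)  len=0.7826

Chained into 1 loop(s):
  loop 1: 9 segments, perimeter = 7.0437
Total perimeter = 7.044

loops=1 perimeter=7.044


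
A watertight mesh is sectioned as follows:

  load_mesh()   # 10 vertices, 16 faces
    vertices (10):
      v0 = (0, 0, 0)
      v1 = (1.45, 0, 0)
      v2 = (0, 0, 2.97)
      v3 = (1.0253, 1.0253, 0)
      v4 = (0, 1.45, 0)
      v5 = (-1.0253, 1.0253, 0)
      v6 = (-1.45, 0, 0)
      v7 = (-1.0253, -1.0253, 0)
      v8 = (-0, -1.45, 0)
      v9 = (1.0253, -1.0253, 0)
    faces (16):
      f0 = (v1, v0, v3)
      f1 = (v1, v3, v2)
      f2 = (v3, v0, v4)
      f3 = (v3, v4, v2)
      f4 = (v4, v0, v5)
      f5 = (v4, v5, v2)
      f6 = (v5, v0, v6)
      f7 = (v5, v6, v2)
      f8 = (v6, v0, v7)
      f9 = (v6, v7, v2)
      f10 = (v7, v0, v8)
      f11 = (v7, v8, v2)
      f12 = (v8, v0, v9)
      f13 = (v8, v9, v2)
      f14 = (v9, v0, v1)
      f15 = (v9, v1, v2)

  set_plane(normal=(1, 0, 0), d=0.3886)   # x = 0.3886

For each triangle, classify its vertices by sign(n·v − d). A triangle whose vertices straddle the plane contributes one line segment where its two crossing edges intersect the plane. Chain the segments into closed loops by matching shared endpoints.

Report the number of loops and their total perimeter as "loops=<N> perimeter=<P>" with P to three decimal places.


Straddling triangles (8 of 16):
  (v1,v0,v3) [+-+] → (0.3886, 0, 0)–(0.3886, 0.3886, 0)  len=0.3886
  (v1,v3,v2) [++-] → (0.3886, 0.3886, 1.84434)–(0.3886, 0, 2.17404)  len=0.5096
  (v3,v0,v4) [+--] → (0.3886, 0.3886, 0)–(0.3886, 1.28903, 0)  len=0.9004
  (v3,v4,v2) [+--] → (0.3886, 1.28903, 0)–(0.3886, 0.3886, 1.84434)  len=2.0524
  (v8,v0,v9) [--+] → (0.3886, -0.3886, 0)–(0.3886, -1.28903, 0)  len=0.9004
  (v8,v9,v2) [-+-] → (0.3886, -1.28903, 0)–(0.3886, -0.3886, 1.84434)  len=2.0524
  (v9,v0,v1) [+-+] → (0.3886, -0.3886, 0)–(0.3886, 0, 0)  len=0.3886
  (v9,v1,v2) [++-] → (0.3886, 0, 2.17404)–(0.3886, -0.3886, 1.84434)  len=0.5096

Chained into 1 loop(s):
  loop 1: 8 segments, perimeter = 7.7021
Total perimeter = 7.702

loops=1 perimeter=7.702


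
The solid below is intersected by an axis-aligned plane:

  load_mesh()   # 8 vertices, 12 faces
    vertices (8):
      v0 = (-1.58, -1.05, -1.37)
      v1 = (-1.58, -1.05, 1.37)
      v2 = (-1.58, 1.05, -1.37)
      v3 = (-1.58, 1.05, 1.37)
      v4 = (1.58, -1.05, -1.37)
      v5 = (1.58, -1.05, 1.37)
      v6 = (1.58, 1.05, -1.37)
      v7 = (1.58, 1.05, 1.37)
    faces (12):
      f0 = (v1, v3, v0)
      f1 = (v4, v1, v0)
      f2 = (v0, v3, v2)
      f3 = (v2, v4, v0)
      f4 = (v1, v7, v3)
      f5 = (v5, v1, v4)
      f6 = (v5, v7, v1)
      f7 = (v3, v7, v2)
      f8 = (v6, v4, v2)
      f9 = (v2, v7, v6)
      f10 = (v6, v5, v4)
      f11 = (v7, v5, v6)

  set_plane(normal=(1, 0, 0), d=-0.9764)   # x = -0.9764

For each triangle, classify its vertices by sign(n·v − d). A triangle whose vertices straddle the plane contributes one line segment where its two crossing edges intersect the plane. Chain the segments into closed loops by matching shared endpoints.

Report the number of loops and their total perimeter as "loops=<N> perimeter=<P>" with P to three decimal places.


loops=1 perimeter=9.680

Straddling triangles (8 of 12):
  (v4,v1,v0) [+--] → (-0.9764, -1.05, 0.846625)–(-0.9764, -1.05, -1.37)  len=2.2166
  (v2,v4,v0) [-+-] → (-0.9764, 0.648873, -1.37)–(-0.9764, -1.05, -1.37)  len=1.6989
  (v1,v7,v3) [-+-] → (-0.9764, -0.648873, 1.37)–(-0.9764, 1.05, 1.37)  len=1.6989
  (v5,v1,v4) [+-+] → (-0.9764, -1.05, 1.37)–(-0.9764, -1.05, 0.846625)  len=0.5234
  (v5,v7,v1) [++-] → (-0.9764, -0.648873, 1.37)–(-0.9764, -1.05, 1.37)  len=0.4011
  (v3,v7,v2) [-+-] → (-0.9764, 1.05, 1.37)–(-0.9764, 1.05, -0.846625)  len=2.2166
  (v6,v4,v2) [++-] → (-0.9764, 0.648873, -1.37)–(-0.9764, 1.05, -1.37)  len=0.4011
  (v2,v7,v6) [-++] → (-0.9764, 1.05, -0.846625)–(-0.9764, 1.05, -1.37)  len=0.5234

Chained into 1 loop(s):
  loop 1: 8 segments, perimeter = 9.6800
Total perimeter = 9.680


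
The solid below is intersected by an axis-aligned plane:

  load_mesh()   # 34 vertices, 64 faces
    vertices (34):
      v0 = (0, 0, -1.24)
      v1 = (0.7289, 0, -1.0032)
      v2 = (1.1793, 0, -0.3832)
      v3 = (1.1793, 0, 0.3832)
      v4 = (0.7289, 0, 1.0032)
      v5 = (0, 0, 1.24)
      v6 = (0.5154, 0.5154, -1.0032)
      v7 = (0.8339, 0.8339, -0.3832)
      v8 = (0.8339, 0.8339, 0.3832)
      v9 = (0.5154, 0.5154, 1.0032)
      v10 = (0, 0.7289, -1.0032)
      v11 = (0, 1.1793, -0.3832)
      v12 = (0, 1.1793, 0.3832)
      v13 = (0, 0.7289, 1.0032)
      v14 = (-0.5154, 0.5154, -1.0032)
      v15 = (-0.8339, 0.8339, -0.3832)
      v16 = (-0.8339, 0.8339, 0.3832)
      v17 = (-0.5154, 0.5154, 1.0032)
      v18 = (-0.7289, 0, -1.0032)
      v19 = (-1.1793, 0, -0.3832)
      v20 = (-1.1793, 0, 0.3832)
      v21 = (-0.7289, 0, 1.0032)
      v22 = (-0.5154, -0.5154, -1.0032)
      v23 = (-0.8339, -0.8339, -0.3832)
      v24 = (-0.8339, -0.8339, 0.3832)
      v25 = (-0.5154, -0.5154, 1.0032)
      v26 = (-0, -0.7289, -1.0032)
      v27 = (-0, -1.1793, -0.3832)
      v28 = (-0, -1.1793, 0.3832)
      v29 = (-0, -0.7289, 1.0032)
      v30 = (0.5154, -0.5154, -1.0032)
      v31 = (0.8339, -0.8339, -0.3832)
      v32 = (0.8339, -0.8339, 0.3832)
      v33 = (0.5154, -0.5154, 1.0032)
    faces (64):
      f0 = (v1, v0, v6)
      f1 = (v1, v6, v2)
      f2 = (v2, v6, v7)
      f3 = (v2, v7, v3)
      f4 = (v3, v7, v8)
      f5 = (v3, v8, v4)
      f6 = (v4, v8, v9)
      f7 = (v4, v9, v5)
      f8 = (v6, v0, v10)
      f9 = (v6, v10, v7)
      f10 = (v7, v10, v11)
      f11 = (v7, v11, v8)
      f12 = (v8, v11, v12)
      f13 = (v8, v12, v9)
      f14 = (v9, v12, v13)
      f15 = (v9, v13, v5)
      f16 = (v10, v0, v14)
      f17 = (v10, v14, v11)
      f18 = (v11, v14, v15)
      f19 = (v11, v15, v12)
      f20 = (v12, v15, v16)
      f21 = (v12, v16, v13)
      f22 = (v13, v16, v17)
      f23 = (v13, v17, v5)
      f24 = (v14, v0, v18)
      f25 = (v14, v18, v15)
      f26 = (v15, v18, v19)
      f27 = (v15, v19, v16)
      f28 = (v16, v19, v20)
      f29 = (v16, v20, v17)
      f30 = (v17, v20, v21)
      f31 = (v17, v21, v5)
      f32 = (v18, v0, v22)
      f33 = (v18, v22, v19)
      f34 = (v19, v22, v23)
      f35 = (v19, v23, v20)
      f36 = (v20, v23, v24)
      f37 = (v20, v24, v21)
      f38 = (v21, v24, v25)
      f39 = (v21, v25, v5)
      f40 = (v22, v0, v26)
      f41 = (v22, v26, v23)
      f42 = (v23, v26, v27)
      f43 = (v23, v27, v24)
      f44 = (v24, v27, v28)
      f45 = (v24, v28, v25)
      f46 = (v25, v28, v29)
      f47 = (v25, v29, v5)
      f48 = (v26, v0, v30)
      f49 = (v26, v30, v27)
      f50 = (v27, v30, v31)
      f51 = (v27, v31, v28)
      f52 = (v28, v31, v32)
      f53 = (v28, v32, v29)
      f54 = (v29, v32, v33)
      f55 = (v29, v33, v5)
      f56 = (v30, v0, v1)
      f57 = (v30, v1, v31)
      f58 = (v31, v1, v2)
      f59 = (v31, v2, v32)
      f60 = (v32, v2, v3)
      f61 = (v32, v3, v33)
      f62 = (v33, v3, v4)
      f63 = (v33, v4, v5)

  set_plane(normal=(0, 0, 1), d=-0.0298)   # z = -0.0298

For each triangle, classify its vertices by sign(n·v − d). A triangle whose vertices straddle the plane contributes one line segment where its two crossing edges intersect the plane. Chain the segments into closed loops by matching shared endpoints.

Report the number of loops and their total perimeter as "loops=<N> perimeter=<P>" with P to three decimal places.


loops=1 perimeter=7.221

Straddling triangles (16 of 64):
  (v2,v7,v3) [--+] → (0.99317, 0.449375, -0.0298)–(1.1793, 0, -0.0298)  len=0.4864
  (v3,v7,v8) [+-+] → (0.99317, 0.449375, -0.0298)–(0.8339, 0.8339, -0.0298)  len=0.4162
  (v7,v11,v8) [--+] → (0.384525, 1.02003, -0.0298)–(0.8339, 0.8339, -0.0298)  len=0.4864
  (v8,v11,v12) [+-+] → (0.384525, 1.02003, -0.0298)–(0, 1.1793, -0.0298)  len=0.4162
  (v11,v15,v12) [--+] → (-0.449375, 0.99317, -0.0298)–(0, 1.1793, -0.0298)  len=0.4864
  (v12,v15,v16) [+-+] → (-0.449375, 0.99317, -0.0298)–(-0.8339, 0.8339, -0.0298)  len=0.4162
  (v15,v19,v16) [--+] → (-1.02003, 0.384525, -0.0298)–(-0.8339, 0.8339, -0.0298)  len=0.4864
  (v16,v19,v20) [+-+] → (-1.02003, 0.384525, -0.0298)–(-1.1793, 0, -0.0298)  len=0.4162
  (v19,v23,v20) [--+] → (-0.99317, -0.449375, -0.0298)–(-1.1793, 0, -0.0298)  len=0.4864
  (v20,v23,v24) [+-+] → (-0.99317, -0.449375, -0.0298)–(-0.8339, -0.8339, -0.0298)  len=0.4162
  (v23,v27,v24) [--+] → (-0.384525, -1.02003, -0.0298)–(-0.8339, -0.8339, -0.0298)  len=0.4864
  (v24,v27,v28) [+-+] → (-0.384525, -1.02003, -0.0298)–(0, -1.1793, -0.0298)  len=0.4162
  (v27,v31,v28) [--+] → (0.449375, -0.99317, -0.0298)–(0, -1.1793, -0.0298)  len=0.4864
  (v28,v31,v32) [+-+] → (0.449375, -0.99317, -0.0298)–(0.8339, -0.8339, -0.0298)  len=0.4162
  (v31,v2,v32) [--+] → (1.02003, -0.384525, -0.0298)–(0.8339, -0.8339, -0.0298)  len=0.4864
  (v32,v2,v3) [+-+] → (1.02003, -0.384525, -0.0298)–(1.1793, 0, -0.0298)  len=0.4162

Chained into 1 loop(s):
  loop 1: 16 segments, perimeter = 7.2208
Total perimeter = 7.221


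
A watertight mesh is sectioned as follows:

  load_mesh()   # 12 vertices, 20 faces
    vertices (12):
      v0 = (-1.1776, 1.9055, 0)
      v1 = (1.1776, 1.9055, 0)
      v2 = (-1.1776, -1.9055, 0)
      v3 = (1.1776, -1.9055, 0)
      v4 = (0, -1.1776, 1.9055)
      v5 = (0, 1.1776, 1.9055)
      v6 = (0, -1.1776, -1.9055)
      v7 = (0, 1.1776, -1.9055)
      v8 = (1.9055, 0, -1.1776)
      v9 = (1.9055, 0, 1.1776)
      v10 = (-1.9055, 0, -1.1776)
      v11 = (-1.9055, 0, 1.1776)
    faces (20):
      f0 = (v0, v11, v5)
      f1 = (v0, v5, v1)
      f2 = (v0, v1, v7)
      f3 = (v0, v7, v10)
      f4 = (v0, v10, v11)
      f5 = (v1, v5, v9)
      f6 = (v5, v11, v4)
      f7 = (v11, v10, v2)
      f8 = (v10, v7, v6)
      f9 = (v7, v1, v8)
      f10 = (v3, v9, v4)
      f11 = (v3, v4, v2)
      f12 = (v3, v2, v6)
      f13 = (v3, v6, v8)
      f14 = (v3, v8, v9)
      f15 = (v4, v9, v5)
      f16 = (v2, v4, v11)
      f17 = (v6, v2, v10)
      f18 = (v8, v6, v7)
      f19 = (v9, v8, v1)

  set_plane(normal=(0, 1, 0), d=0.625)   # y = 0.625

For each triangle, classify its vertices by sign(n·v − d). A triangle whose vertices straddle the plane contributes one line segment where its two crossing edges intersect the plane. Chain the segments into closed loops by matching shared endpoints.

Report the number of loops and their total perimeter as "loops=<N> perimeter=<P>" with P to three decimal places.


loops=1 perimeter=11.365

Straddling triangles (10 of 20):
  (v0,v11,v5) [+-+] → (-1.66675, 0.625, 0.79135)–(-0.894174, 0.625, 1.56393)  len=1.0926
  (v0,v7,v10) [++-] → (-0.894174, 0.625, -1.56393)–(-1.66675, 0.625, -0.79135)  len=1.0926
  (v0,v10,v11) [+--] → (-1.66675, 0.625, -0.79135)–(-1.66675, 0.625, 0.79135)  len=1.5827
  (v1,v5,v9) [++-] → (0.894174, 0.625, 1.56393)–(1.66675, 0.625, 0.79135)  len=1.0926
  (v5,v11,v4) [+--] → (-0.894174, 0.625, 1.56393)–(0, 0.625, 1.9055)  len=0.9572
  (v10,v7,v6) [-+-] → (-0.894174, 0.625, -1.56393)–(0, 0.625, -1.9055)  len=0.9572
  (v7,v1,v8) [++-] → (1.66675, 0.625, -0.79135)–(0.894174, 0.625, -1.56393)  len=1.0926
  (v4,v9,v5) [--+] → (0.894174, 0.625, 1.56393)–(0, 0.625, 1.9055)  len=0.9572
  (v8,v6,v7) [--+] → (0, 0.625, -1.9055)–(0.894174, 0.625, -1.56393)  len=0.9572
  (v9,v8,v1) [--+] → (1.66675, 0.625, -0.79135)–(1.66675, 0.625, 0.79135)  len=1.5827

Chained into 1 loop(s):
  loop 1: 10 segments, perimeter = 11.3645
Total perimeter = 11.365


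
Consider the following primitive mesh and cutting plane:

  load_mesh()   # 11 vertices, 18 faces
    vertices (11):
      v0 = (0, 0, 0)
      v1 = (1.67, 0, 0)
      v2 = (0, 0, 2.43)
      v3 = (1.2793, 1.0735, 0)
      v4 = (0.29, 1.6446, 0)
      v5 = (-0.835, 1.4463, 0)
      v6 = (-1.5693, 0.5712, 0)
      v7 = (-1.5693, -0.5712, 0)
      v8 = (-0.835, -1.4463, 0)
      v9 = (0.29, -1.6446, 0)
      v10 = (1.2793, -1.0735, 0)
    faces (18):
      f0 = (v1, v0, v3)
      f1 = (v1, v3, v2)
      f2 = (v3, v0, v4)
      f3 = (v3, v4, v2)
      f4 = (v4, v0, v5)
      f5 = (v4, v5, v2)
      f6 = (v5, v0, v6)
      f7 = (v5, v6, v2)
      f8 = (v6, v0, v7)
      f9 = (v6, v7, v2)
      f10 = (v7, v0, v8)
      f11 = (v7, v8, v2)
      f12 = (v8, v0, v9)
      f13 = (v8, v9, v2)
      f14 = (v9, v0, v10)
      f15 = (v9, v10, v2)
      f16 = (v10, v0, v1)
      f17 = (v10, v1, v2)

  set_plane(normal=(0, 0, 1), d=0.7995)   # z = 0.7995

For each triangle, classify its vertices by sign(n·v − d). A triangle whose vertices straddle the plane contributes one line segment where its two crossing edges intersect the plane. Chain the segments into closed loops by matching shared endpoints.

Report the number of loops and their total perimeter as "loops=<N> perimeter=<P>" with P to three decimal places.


loops=1 perimeter=6.899

Straddling triangles (9 of 18):
  (v1,v3,v2) [--+] → (0.858395, 0.720305, 0.7995)–(1.12055, 0, 0.7995)  len=0.7665
  (v3,v4,v2) [--+] → (0.194586, 1.10351, 0.7995)–(0.858395, 0.720305, 0.7995)  len=0.7665
  (v4,v5,v2) [--+] → (-0.560275, 0.970449, 0.7995)–(0.194586, 1.10351, 0.7995)  len=0.7665
  (v5,v6,v2) [--+] → (-1.05298, 0.383268, 0.7995)–(-0.560275, 0.970449, 0.7995)  len=0.7665
  (v6,v7,v2) [--+] → (-1.05298, -0.383268, 0.7995)–(-1.05298, 0.383268, 0.7995)  len=0.7665
  (v7,v8,v2) [--+] → (-0.560275, -0.970449, 0.7995)–(-1.05298, -0.383268, 0.7995)  len=0.7665
  (v8,v9,v2) [--+] → (0.194586, -1.10351, 0.7995)–(-0.560275, -0.970449, 0.7995)  len=0.7665
  (v9,v10,v2) [--+] → (0.858395, -0.720305, 0.7995)–(0.194586, -1.10351, 0.7995)  len=0.7665
  (v10,v1,v2) [--+] → (1.12055, 0, 0.7995)–(0.858395, -0.720305, 0.7995)  len=0.7665

Chained into 1 loop(s):
  loop 1: 9 segments, perimeter = 6.8986
Total perimeter = 6.899


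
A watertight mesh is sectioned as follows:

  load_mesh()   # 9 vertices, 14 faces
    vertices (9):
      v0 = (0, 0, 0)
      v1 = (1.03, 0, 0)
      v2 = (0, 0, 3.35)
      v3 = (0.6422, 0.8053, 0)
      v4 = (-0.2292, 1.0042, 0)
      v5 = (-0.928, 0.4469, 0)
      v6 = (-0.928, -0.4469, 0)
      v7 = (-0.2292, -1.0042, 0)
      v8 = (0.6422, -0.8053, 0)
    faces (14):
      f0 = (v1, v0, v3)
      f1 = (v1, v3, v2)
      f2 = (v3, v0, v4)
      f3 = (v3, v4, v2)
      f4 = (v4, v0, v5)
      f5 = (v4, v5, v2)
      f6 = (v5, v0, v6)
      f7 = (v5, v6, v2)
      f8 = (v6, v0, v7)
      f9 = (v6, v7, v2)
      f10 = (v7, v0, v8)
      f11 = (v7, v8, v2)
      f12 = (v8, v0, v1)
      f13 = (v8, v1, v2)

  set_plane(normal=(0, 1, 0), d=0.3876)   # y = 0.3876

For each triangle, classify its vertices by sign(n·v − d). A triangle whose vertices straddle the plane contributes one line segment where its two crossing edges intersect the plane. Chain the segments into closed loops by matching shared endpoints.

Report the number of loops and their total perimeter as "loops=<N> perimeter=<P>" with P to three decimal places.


loops=1 perimeter=6.325

Straddling triangles (8 of 14):
  (v1,v0,v3) [--+] → (0.309098, 0.3876, 0)–(0.843347, 0.3876, 0)  len=0.5342
  (v1,v3,v2) [-+-] → (0.843347, 0.3876, 0)–(0.309098, 0.3876, 1.73761)  len=1.8179
  (v3,v0,v4) [+-+] → (0.309098, 0.3876, 0)–(-0.0884664, 0.3876, 0)  len=0.3976
  (v3,v4,v2) [++-] → (-0.0884664, 0.3876, 2.05697)–(0.309098, 0.3876, 1.73761)  len=0.5100
  (v4,v0,v5) [+-+] → (-0.0884664, 0.3876, 0)–(-0.804862, 0.3876, 0)  len=0.7164
  (v4,v5,v2) [++-] → (-0.804862, 0.3876, 0.444518)–(-0.0884664, 0.3876, 2.05697)  len=1.7644
  (v5,v0,v6) [+--] → (-0.804862, 0.3876, 0)–(-0.928, 0.3876, 0)  len=0.1231
  (v5,v6,v2) [+--] → (-0.928, 0.3876, 0)–(-0.804862, 0.3876, 0.444518)  len=0.4613

Chained into 1 loop(s):
  loop 1: 8 segments, perimeter = 6.3249
Total perimeter = 6.325


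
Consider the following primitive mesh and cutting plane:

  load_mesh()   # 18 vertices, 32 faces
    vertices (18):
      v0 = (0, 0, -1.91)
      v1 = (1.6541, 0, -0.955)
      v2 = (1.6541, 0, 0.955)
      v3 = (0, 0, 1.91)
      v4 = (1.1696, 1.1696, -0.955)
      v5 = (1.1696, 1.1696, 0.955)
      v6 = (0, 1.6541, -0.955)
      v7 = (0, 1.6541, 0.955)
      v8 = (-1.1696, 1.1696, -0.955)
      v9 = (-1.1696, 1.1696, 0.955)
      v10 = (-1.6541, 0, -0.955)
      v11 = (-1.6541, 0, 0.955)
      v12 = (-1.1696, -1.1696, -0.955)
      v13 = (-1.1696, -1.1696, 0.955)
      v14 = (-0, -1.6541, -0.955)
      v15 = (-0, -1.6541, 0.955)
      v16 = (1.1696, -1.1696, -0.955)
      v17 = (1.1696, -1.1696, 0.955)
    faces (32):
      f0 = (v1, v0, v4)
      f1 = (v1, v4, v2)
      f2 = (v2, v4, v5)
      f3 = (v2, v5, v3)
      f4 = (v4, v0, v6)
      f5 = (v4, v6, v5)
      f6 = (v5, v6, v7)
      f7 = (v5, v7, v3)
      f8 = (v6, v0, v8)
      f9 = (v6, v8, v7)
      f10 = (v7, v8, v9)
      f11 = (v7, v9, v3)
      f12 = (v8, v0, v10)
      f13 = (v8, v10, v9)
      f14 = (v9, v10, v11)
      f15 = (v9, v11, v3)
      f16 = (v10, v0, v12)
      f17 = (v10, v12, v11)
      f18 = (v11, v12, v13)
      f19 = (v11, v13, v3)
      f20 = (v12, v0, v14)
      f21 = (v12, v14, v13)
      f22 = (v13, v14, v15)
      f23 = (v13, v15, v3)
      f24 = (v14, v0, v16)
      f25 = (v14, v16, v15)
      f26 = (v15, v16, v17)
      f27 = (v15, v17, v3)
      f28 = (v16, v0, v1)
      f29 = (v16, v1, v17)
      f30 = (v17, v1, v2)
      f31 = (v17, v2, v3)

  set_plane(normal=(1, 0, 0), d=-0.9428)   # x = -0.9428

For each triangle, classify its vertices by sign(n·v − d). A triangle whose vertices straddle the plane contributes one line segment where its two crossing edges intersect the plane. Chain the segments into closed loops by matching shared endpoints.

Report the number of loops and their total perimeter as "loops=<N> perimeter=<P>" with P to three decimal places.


loops=1 perimeter=9.179

Straddling triangles (12 of 32):
  (v6,v0,v8) [++-] → (-0.9428, 0.9428, -1.14019)–(-0.9428, 1.26355, -0.955)  len=0.3704
  (v6,v8,v7) [+-+] → (-0.9428, 1.26355, -0.955)–(-0.9428, 1.26355, -0.584627)  len=0.3704
  (v7,v8,v9) [+--] → (-0.9428, 1.26355, -0.584627)–(-0.9428, 1.26355, 0.955)  len=1.5396
  (v7,v9,v3) [+-+] → (-0.9428, 1.26355, 0.955)–(-0.9428, 0.9428, 1.14019)  len=0.3704
  (v8,v0,v10) [-+-] → (-0.9428, 0.9428, -1.14019)–(-0.9428, 0, -1.36567)  len=0.9694
  (v9,v11,v3) [--+] → (-0.9428, 0, 1.36567)–(-0.9428, 0.9428, 1.14019)  len=0.9694
  (v10,v0,v12) [-+-] → (-0.9428, 0, -1.36567)–(-0.9428, -0.9428, -1.14019)  len=0.9694
  (v11,v13,v3) [--+] → (-0.9428, -0.9428, 1.14019)–(-0.9428, 0, 1.36567)  len=0.9694
  (v12,v0,v14) [-++] → (-0.9428, -0.9428, -1.14019)–(-0.9428, -1.26355, -0.955)  len=0.3704
  (v12,v14,v13) [-+-] → (-0.9428, -1.26355, -0.955)–(-0.9428, -1.26355, 0.584627)  len=1.5396
  (v13,v14,v15) [-++] → (-0.9428, -1.26355, 0.584627)–(-0.9428, -1.26355, 0.955)  len=0.3704
  (v13,v15,v3) [-++] → (-0.9428, -1.26355, 0.955)–(-0.9428, -0.9428, 1.14019)  len=0.3704

Chained into 1 loop(s):
  loop 1: 12 segments, perimeter = 9.1790
Total perimeter = 9.179


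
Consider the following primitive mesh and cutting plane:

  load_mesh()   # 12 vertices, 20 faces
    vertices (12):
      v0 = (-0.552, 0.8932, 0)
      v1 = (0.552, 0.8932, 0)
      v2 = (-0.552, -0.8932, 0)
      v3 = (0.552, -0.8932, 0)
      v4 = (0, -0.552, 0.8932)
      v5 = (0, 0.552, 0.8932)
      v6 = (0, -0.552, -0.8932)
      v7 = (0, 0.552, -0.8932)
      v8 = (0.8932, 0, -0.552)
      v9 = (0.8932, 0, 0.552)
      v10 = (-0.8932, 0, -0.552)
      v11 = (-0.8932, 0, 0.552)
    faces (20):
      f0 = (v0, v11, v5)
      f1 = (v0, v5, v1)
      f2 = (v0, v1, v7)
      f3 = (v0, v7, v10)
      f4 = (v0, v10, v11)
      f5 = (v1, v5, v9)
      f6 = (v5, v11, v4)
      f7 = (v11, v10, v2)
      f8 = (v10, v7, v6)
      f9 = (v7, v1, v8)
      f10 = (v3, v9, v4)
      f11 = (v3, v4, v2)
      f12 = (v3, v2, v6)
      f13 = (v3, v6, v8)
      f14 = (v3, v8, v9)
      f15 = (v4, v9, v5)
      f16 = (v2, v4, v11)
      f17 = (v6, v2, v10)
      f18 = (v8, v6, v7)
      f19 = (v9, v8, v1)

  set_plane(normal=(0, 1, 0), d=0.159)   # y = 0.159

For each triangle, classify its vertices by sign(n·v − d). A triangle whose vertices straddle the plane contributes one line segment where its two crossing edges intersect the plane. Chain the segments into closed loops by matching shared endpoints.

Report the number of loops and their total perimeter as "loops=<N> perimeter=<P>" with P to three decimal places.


Straddling triangles (10 of 20):
  (v0,v11,v5) [+-+] → (-0.832462, 0.159, 0.453738)–(-0.63592, 0.159, 0.65028)  len=0.2780
  (v0,v7,v10) [++-] → (-0.63592, 0.159, -0.65028)–(-0.832462, 0.159, -0.453738)  len=0.2780
  (v0,v10,v11) [+--] → (-0.832462, 0.159, -0.453738)–(-0.832462, 0.159, 0.453738)  len=0.9075
  (v1,v5,v9) [++-] → (0.63592, 0.159, 0.65028)–(0.832462, 0.159, 0.453738)  len=0.2780
  (v5,v11,v4) [+--] → (-0.63592, 0.159, 0.65028)–(0, 0.159, 0.8932)  len=0.6807
  (v10,v7,v6) [-+-] → (-0.63592, 0.159, -0.65028)–(0, 0.159, -0.8932)  len=0.6807
  (v7,v1,v8) [++-] → (0.832462, 0.159, -0.453738)–(0.63592, 0.159, -0.65028)  len=0.2780
  (v4,v9,v5) [--+] → (0.63592, 0.159, 0.65028)–(0, 0.159, 0.8932)  len=0.6807
  (v8,v6,v7) [--+] → (0, 0.159, -0.8932)–(0.63592, 0.159, -0.65028)  len=0.6807
  (v9,v8,v1) [--+] → (0.832462, 0.159, -0.453738)–(0.832462, 0.159, 0.453738)  len=0.9075

Chained into 1 loop(s):
  loop 1: 10 segments, perimeter = 5.6497
Total perimeter = 5.650

loops=1 perimeter=5.650
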